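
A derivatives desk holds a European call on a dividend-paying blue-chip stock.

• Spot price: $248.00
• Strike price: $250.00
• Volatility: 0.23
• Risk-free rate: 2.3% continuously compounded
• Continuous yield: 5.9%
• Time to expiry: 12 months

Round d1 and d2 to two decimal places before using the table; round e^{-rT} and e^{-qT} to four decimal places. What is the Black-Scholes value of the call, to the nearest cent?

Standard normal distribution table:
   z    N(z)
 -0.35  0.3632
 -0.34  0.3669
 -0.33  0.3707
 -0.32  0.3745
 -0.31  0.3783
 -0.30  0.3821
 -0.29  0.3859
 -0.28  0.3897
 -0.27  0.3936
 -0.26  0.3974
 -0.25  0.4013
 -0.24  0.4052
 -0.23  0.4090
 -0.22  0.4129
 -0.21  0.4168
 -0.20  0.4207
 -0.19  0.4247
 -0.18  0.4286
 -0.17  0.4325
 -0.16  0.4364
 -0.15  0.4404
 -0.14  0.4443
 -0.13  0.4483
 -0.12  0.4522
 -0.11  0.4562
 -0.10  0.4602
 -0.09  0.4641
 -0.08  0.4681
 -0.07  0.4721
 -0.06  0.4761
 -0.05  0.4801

T = 1;  σ√T = 0.2300
ln(S/K) + (r − q + σ²/2)T = ln(248/250) + (0.023 − 0.059 + 0.23²/2)·1 = -0.0080 − 0.0095 = -0.0176
d₁ = -0.0176 / 0.2300 = -0.0764 ≈ -0.08
d₂ = d₁ − σ√T = -0.0764 − 0.2300 = -0.3064 ≈ -0.31
e^(−qT) = e^(−0.059·1) = 0.9427;  e^(−rT) = e^(−0.023·1) = 0.9773
N(d₁) = N(-0.08) = 0.4681;  N(d₂) = N(-0.31) = 0.3783
C = 248·0.9427·0.4681 − 250·0.9773·0.3783 = 109.4369 − 92.4281 = 17.0088

$17.01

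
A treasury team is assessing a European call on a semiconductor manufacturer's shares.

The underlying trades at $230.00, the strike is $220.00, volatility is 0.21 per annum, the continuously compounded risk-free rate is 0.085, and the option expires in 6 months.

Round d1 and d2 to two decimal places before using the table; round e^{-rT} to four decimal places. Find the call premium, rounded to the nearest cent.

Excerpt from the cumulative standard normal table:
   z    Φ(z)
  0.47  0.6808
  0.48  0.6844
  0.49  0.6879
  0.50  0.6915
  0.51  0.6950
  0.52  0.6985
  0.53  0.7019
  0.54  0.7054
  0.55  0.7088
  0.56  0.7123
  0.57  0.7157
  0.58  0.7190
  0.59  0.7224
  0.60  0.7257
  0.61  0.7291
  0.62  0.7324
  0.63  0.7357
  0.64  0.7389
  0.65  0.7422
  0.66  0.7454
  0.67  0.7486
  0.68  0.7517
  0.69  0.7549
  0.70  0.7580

$24.90

T = 0.5;  σ√T = 0.1485
d₁ = [ln(230/220) + (0.085 + 0.21²/2)·0.5] / 0.1485 = [0.0445 + 0.0535] / 0.1485 = 0.6598 ⇒ 0.66
d₂ = d₁ − σ√T = 0.6598 − 0.1485 = 0.5113 ⇒ 0.51
e^(−rT) = e^(−0.085·0.5) = 0.9584
N(d₁) = N(0.66) = 0.7454;  N(d₂) = N(0.51) = 0.6950
C = 230·0.7454 − 220·0.9584·0.6950 = 171.4420 − 146.5394 = 24.9026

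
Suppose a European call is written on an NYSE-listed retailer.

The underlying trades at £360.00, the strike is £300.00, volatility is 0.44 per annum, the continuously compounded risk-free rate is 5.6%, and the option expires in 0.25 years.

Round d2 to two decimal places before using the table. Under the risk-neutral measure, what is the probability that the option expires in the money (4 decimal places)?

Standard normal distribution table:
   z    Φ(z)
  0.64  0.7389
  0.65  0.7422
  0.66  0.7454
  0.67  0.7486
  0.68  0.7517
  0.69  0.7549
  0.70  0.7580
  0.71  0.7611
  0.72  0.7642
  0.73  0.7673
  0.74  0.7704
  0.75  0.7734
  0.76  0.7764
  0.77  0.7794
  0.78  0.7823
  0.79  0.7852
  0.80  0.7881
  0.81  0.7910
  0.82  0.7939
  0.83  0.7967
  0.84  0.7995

σ√T = 0.44 × 0.5000 = 0.2200
d₁ = [ln(360/300) + (0.056 + 0.44²/2)·0.25] / 0.2200 = [0.1823 + 0.0382] / 0.2200 = 1.0024 → 1.00
d₂ = d₁ − σ√T = 1.0024 − 0.2200 = 0.7824 → 0.78
Pr(exercise) under Q = N(d₂) = 0.7823

0.7823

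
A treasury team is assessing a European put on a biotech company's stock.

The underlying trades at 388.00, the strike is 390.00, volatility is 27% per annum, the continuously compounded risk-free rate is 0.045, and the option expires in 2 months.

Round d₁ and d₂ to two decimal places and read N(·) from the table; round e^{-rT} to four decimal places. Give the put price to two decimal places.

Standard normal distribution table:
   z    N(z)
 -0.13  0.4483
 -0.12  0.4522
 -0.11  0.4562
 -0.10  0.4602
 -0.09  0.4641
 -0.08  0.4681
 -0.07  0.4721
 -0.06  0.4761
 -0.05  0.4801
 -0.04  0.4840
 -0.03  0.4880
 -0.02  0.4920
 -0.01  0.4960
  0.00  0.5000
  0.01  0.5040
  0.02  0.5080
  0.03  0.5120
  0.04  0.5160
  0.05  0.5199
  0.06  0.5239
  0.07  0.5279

σ√T = 0.27·√0.1667 = 0.1102
ln(S/K) + (r + σ²/2)T = ln(388/390) + (0.045 + 0.27²/2)·0.1667 = -0.0051 + 0.0136 = 0.0084
d₁ = 0.0084 / 0.1102 = 0.0765 → 0.08
d₂ = d₁ − σ√T = 0.0765 − 0.1102 = -0.0337 → -0.03
exp(−rT) = exp(−0.045·0.1667) = 0.9925
P = 390·0.9925·N(0.03) − 388·N(-0.08) = 390·0.9925·0.5120 − 388·0.4681 = 198.1824 − 181.6228 = 16.5596

16.56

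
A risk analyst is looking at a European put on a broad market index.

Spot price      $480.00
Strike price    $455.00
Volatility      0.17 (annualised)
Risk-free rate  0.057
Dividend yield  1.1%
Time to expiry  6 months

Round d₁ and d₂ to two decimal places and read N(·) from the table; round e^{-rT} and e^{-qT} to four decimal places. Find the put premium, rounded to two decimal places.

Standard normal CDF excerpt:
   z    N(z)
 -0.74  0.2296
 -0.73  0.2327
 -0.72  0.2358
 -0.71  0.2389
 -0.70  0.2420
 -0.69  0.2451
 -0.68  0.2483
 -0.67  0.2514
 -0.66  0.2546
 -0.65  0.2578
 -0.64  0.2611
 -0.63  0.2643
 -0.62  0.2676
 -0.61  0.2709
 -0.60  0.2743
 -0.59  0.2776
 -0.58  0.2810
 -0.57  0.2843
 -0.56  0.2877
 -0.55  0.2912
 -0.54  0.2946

$8.74

σ√T = 0.17 × 0.7071 = 0.1202
ln(S/K) + (r − q + σ²/2)T = ln(480/455) + (0.057 − 0.011 + 0.17²/2)·0.5 = 0.0535 + 0.0302 = 0.0837
d₁ = 0.0837 / 0.1202 = 0.6964 → 0.70
d₂ = d₁ − σ√T = 0.6964 − 0.1202 = 0.5762 → 0.58
exp(−qT) = exp(−0.011·0.5) = 0.9945;  exp(−rT) = exp(−0.057·0.5) = 0.9719
P = 455·0.9719·N(-0.58) − 480·0.9945·N(-0.70) = 455·0.9719·0.2810 − 480·0.9945·0.2420 = 124.2623 − 115.5211 = 8.7412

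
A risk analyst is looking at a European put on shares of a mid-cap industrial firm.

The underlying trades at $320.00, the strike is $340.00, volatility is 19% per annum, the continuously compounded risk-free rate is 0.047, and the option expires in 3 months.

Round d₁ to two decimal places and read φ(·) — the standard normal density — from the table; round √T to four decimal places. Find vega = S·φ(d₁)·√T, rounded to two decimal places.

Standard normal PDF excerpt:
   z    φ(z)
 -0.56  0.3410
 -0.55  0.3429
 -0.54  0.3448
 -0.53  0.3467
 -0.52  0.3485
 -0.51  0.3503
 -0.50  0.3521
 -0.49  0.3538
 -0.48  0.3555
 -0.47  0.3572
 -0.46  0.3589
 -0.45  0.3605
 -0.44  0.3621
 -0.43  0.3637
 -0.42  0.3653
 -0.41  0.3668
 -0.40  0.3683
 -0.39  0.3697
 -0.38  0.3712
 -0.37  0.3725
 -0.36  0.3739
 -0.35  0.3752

σ√T = 0.19 × 0.5000 = 0.0950
ln(S/K) + (r + σ²/2)T = ln(320/340) + (0.047 + 0.19²/2)·0.25 = -0.0606 + 0.0163 = -0.0444
d₁ = -0.0444 / 0.0950 = -0.4670 ⇒ -0.47
√T = √0.25 = 0.5000
φ(d₁) = φ(-0.47) = 0.3572
vega = S·φ(d₁)·√T = 320·0.3572·0.5000 = 57.1520

57.15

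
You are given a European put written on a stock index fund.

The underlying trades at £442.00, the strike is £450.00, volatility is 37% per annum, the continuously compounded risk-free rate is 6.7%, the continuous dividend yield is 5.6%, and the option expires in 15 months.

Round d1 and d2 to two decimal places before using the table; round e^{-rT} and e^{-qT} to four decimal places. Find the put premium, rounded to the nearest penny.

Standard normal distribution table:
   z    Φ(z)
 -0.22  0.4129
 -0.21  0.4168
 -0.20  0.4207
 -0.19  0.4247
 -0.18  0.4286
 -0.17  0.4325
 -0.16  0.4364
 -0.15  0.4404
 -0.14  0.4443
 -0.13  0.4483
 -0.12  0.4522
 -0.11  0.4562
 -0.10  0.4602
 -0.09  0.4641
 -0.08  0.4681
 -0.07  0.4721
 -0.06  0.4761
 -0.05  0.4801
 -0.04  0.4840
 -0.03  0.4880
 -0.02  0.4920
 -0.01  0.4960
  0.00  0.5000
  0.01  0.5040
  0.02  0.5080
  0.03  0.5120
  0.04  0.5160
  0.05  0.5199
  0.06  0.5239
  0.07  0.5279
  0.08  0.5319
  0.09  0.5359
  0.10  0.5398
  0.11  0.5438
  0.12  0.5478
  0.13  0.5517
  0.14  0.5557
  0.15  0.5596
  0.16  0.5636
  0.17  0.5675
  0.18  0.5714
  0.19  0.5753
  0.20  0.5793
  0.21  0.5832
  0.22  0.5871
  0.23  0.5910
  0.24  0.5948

σ√T = 0.37 × 1.1180 = 0.4137
ln(S/K) + (r − q + σ²/2)T = ln(442/450) + (0.067 − 0.056 + 0.37²/2)·1.25 = -0.0179 + 0.0993 = 0.0814
d₁ = 0.0814 / 0.4137 = 0.1967 which rounds to 0.20
d₂ = d₁ − σ√T = 0.1967 − 0.4137 = -0.2170 which rounds to -0.22
exp(−qT) = exp(−0.056·1.25) = 0.9324;  exp(−rT) = exp(−0.067·1.25) = 0.9197
N(−d₂) = N(0.22) = 0.5871;  N(−d₁) = N(-0.20) = 0.4207
P = 450·0.9197·0.5871 − 442·0.9324·0.4207 = 242.9801 − 173.3792 = 69.6009

£69.60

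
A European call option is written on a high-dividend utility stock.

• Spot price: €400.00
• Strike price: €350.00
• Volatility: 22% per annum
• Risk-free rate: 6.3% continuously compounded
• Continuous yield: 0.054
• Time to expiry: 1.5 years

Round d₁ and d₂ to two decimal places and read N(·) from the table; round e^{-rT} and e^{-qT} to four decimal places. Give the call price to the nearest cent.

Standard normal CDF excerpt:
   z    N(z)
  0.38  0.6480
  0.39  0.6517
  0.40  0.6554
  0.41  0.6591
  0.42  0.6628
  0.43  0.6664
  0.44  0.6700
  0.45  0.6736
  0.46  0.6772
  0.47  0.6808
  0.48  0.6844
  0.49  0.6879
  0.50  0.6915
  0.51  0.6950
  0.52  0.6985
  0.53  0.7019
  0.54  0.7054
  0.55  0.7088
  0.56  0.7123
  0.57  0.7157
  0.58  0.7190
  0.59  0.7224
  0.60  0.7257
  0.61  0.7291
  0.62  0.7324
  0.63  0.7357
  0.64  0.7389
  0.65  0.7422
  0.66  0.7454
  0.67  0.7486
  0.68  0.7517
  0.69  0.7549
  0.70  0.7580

σ√T = 0.22·√1.5 = 0.2694
d₁ = [ln(400/350) + (0.063 − 0.054 + 0.22²/2)·1.5] / 0.2694 = [0.1335 + 0.0498] / 0.2694 = 0.6804 ⇒ 0.68
d₂ = d₁ − σ√T = 0.6804 − 0.2694 = 0.4110 ⇒ 0.41
exp(−qT) = exp(−0.054·1.5) = 0.9222;  exp(−rT) = exp(−0.063·1.5) = 0.9098
C = 400·0.9222·N(0.68) − 350·0.9098·N(0.41) = 400·0.9222·0.7517 − 350·0.9098·0.6591 = 277.2871 − 209.8772 = 67.4099

€67.41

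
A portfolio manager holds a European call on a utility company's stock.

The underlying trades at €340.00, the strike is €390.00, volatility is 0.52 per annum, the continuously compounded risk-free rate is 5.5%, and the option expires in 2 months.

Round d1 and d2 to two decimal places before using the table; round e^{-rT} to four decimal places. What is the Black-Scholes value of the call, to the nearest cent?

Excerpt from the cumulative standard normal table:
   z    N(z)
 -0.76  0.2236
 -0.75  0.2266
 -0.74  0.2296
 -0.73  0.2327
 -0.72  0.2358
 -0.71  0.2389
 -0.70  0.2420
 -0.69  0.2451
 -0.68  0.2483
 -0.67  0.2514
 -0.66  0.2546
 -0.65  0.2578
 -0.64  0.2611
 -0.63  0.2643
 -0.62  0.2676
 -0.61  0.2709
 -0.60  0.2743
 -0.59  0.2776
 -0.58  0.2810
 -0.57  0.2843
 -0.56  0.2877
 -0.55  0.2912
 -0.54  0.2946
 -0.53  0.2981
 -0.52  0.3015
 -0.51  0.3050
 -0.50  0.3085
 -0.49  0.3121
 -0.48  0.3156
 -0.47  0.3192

€12.57

σ√T = 0.52·√0.1667 = 0.2123
d₁ = [ln(340/390) + (0.055 + 0.52²/2)·0.1667] / 0.2123 = [-0.1372 + 0.0317] / 0.2123 = -0.4970 which rounds to -0.50
d₂ = d₁ − σ√T = -0.4970 − 0.2123 = -0.7093 which rounds to -0.71
e^(−rT) = e^(−0.055·0.1667) = 0.9909
N(d₁) = N(-0.50) = 0.3085;  N(d₂) = N(-0.71) = 0.2389
C = 340·0.3085 − 390·0.9909·0.2389 = 104.8900 − 92.3231 = 12.5669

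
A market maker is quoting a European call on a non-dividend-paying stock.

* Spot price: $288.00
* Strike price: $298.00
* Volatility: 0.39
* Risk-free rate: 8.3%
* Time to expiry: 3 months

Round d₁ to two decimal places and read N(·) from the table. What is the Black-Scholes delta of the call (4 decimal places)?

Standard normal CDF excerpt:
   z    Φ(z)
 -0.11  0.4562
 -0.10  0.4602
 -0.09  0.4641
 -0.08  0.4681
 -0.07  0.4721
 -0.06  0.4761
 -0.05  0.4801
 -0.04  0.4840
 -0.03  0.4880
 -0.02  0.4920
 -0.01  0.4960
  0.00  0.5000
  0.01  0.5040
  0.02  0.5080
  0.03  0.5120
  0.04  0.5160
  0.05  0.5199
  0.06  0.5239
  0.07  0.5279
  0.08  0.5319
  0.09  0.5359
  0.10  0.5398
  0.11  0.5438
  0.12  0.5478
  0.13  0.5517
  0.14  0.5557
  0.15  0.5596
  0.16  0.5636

σ√T = 0.39 × 0.5000 = 0.1950
d₁ = [ln(288/298) + (0.083 + 0.39²/2)·0.25] / 0.1950 = [-0.0341 + 0.0398] / 0.1950 = 0.0289 which rounds to 0.03
N(d₁) = N(0.03) = 0.5120
Δ_call = N(d₁) = 0.5120

0.5120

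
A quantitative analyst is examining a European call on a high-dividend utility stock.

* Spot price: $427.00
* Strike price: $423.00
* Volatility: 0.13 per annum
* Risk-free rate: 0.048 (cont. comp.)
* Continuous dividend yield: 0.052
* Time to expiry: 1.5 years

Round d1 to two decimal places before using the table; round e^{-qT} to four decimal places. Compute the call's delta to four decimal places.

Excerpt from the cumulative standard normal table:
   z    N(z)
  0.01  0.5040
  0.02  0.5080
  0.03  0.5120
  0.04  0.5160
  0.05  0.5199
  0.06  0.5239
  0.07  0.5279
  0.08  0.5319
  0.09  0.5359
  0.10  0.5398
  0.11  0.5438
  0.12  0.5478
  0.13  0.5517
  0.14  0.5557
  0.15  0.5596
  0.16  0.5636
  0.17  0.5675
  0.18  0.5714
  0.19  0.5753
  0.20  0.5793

T = 1.5;  σ√T = 0.1592
d₁ = [ln(427/423) + (0.048 − 0.052 + 0.13²/2)·1.5] / 0.1592 = [0.0094 + 0.0067] / 0.1592 = 0.1010 which rounds to 0.10
N(d₁) = N(0.10) = 0.5398
Δ_call = exp(−qT)·N(d₁) = 0.9250·0.5398 = 0.4993

0.4993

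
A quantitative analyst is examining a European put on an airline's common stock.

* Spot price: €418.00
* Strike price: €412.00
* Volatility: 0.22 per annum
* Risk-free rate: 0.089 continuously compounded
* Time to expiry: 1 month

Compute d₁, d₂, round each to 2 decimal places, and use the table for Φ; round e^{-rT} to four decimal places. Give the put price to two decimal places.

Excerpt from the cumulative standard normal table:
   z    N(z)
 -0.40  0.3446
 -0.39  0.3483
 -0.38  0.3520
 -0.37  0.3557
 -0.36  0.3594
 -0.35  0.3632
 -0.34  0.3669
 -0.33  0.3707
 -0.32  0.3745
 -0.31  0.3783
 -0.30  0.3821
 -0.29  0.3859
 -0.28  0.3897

σ√T = 0.22 × 0.2887 = 0.0635
d₁ = [ln(418/412) + (0.089 + 0.22²/2)·0.08333] / 0.0635 = [0.0145 + 0.0094] / 0.0635 = 0.3762 ≈ 0.38
d₂ = d₁ − σ√T = 0.3762 − 0.0635 = 0.3127 ≈ 0.31
exp(−rT) = exp(−0.089·0.08333) = 0.9926
N(−d₂) = N(-0.31) = 0.3783;  N(−d₁) = N(-0.38) = 0.3520
P = 412·0.9926·0.3783 − 418·0.3520 = 154.7062 − 147.1360 = 7.5702

€7.57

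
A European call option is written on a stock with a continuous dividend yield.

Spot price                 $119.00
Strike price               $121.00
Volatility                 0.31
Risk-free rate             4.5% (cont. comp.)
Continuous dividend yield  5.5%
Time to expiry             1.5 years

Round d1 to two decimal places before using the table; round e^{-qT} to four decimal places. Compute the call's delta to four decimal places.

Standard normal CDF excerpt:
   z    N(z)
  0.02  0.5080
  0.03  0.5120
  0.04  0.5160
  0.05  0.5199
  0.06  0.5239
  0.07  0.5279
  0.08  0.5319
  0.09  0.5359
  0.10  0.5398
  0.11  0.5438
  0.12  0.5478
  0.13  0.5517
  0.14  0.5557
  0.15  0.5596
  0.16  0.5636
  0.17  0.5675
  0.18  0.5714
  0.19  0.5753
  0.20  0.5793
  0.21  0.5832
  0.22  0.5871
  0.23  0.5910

σ√T = 0.31 × 1.2247 = 0.3797
ln(S/K) + (r − q + σ²/2)T = ln(119/121) + (0.045 − 0.055 + 0.31²/2)·1.5 = -0.0167 + 0.0571 = 0.0404
d₁ = 0.0404 / 0.3797 = 0.1064 → 0.11
N(d₁) = N(0.11) = 0.5438
Δ_call = exp(−qT)·N(d₁) = 0.9208·0.5438 = 0.5007

0.5007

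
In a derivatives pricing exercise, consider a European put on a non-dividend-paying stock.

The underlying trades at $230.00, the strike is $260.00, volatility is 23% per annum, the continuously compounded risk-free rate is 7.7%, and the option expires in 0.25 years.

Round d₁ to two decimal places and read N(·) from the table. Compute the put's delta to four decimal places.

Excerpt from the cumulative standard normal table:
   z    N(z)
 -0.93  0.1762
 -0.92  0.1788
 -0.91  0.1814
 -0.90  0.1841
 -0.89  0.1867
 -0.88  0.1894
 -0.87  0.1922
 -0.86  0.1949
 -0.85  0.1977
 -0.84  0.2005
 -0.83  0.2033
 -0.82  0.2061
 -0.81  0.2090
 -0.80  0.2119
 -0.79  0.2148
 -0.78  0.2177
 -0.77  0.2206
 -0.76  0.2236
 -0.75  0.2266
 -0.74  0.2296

σ√T = 0.23·√0.25 = 0.1150
ln(S/K) + (r + σ²/2)T = ln(230/260) + (0.077 + 0.23²/2)·0.25 = -0.1226 + 0.0259 = -0.0967
d₁ = -0.0967 / 0.1150 = -0.8412 → -0.84
N(d₁) = N(-0.84) = 0.2005
Δ_put = N(d₁) − 1 = 0.2005 − 1 = -0.7995

-0.7995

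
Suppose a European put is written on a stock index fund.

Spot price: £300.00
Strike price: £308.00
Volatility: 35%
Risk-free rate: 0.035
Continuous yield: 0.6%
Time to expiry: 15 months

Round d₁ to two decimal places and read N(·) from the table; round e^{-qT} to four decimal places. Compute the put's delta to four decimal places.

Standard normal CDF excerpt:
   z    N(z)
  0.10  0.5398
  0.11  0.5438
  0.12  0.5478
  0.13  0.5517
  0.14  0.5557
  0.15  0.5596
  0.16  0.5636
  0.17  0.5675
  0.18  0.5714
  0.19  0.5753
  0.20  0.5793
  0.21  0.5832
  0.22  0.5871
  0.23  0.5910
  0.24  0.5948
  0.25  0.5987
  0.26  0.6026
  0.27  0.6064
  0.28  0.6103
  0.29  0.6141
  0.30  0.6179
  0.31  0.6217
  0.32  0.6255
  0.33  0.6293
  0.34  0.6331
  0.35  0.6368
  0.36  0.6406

T = 1.25;  σ√T = 0.3913
d₁ = [ln(300/308) + (0.035 − 0.006 + ½·0.35²)·1.25] / (σ√T) = (-0.0263 + 0.1128) / 0.3913 = 0.2210 ⇒ 0.22
N(d₁) = N(0.22) = 0.5871
Δ_put = exp(−qT)·(N(d₁) − 1) = 0.9925·(0.5871 − 1) = -0.4098

-0.4098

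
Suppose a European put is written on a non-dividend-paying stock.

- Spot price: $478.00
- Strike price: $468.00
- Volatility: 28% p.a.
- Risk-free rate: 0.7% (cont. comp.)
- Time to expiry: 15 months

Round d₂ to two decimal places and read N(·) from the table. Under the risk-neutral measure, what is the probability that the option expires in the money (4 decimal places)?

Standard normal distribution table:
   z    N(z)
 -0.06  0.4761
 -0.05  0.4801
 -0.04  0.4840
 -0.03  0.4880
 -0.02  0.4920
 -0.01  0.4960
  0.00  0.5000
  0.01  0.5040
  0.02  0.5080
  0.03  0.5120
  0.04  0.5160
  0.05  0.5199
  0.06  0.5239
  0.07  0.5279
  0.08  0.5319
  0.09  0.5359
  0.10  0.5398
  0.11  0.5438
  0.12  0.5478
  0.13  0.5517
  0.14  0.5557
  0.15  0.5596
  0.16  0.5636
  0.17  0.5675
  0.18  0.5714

T = 1.25;  σ√T = 0.3130
ln(S/K) + (r + σ²/2)T = ln(478/468) + (0.007 + 0.28²/2)·1.25 = 0.0211 + 0.0578 = 0.0789
d₁ = 0.0789 / 0.3130 = 0.2520 → 0.25
d₂ = d₁ − σ√T = 0.2520 − 0.3130 = -0.0610 → -0.06
Pr(exercise) under Q = N(−d₂) = N(0.06) = 0.5239

0.5239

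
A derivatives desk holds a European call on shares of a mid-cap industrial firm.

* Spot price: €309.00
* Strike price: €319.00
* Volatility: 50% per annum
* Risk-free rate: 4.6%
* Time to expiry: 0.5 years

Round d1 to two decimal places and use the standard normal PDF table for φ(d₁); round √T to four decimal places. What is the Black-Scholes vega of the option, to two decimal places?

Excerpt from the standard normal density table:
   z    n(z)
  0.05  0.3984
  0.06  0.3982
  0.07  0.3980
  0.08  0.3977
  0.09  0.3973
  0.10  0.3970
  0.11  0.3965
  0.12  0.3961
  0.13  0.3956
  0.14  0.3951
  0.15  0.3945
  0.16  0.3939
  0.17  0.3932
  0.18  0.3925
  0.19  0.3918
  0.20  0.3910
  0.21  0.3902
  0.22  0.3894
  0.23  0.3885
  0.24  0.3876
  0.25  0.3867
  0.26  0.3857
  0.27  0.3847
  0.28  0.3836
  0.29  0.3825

σ√T = 0.5 × 0.7071 = 0.3536
ln(S/K) + (r + σ²/2)T = ln(309/319) + (0.046 + 0.5²/2)·0.5 = -0.0318 + 0.0855 = 0.0537
d₁ = 0.0537 / 0.3536 = 0.1517 ≈ 0.15
√T = √0.5 = 0.7071
φ(d₁) = φ(0.15) = 0.3945
vega = S·φ(d₁)·√T = 309·0.3945·0.7071 = 86.1958

86.20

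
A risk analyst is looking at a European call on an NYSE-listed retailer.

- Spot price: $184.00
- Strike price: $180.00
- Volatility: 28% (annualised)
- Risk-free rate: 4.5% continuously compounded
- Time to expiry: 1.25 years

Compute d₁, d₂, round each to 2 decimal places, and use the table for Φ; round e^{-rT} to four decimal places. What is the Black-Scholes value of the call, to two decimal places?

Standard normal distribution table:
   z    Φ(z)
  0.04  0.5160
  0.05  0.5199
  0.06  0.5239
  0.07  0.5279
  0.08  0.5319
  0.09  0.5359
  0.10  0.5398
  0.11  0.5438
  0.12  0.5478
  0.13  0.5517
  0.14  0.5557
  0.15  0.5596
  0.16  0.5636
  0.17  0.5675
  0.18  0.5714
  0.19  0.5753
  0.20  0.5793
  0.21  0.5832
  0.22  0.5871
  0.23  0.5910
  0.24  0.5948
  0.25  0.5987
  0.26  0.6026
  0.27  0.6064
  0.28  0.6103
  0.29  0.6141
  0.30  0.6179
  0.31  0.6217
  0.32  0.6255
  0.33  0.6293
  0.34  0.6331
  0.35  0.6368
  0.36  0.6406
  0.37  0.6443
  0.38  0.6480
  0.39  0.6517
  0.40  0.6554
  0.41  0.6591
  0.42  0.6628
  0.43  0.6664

$30.09

T = 1.25;  σ√T = 0.3130
d₁ = [ln(184/180) + (0.045 + 0.28²/2)·1.25] / 0.3130 = [0.0220 + 0.1052] / 0.3130 = 0.4064 which rounds to 0.41
d₂ = d₁ − σ√T = 0.4064 − 0.3130 = 0.0934 which rounds to 0.09
e^(−rT) = e^(−0.045·1.25) = 0.9453
N(d₁) = N(0.41) = 0.6591;  N(d₂) = N(0.09) = 0.5359
C = 184·0.6591 − 180·0.9453·0.5359 = 121.2744 − 91.1855 = 30.0889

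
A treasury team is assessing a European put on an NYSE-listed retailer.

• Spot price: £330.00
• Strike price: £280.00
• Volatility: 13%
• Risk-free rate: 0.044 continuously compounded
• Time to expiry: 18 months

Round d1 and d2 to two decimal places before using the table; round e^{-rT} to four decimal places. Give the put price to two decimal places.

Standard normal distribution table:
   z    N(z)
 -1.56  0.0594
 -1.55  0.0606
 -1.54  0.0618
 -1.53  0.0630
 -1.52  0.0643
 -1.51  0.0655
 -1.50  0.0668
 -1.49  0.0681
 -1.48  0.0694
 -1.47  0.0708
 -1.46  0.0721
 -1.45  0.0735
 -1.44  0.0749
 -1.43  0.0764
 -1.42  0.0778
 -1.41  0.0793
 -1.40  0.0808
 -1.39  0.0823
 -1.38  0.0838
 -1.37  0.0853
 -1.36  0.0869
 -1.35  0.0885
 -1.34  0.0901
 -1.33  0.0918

£1.57

σ√T = 0.13·√1.5 = 0.1592
d₁ = [ln(330/280) + (0.044 + 0.13²/2)·1.5] / 0.1592 = [0.1643 + 0.0787] / 0.1592 = 1.5261 ≈ 1.53
d₂ = d₁ − σ√T = 1.5261 − 0.1592 = 1.3669 ≈ 1.37
exp(−rT) = exp(−0.044·1.5) = 0.9361
P = 280·0.9361·N(-1.37) − 330·N(-1.53) = 280·0.9361·0.0853 − 330·0.0630 = 22.3578 − 20.7900 = 1.5678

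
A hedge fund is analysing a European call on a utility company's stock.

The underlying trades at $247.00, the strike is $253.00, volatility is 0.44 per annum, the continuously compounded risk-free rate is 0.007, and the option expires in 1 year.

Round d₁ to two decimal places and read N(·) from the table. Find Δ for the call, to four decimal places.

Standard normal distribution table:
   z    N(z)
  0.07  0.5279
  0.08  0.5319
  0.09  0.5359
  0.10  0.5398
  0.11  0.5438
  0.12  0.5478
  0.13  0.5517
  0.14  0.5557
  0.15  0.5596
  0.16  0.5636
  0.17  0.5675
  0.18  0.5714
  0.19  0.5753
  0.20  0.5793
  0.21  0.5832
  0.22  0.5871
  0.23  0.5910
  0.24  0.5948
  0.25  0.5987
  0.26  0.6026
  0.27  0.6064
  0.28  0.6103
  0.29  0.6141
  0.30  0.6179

σ√T = 0.44·√1 = 0.4400
d₁ = [ln(247/253) + (0.007 + 0.44²/2)·1] / 0.4400 = [-0.0240 + 0.1038] / 0.4400 = 0.1814 which rounds to 0.18
N(d₁) = N(0.18) = 0.5714
Δ_call = N(d₁) = 0.5714

0.5714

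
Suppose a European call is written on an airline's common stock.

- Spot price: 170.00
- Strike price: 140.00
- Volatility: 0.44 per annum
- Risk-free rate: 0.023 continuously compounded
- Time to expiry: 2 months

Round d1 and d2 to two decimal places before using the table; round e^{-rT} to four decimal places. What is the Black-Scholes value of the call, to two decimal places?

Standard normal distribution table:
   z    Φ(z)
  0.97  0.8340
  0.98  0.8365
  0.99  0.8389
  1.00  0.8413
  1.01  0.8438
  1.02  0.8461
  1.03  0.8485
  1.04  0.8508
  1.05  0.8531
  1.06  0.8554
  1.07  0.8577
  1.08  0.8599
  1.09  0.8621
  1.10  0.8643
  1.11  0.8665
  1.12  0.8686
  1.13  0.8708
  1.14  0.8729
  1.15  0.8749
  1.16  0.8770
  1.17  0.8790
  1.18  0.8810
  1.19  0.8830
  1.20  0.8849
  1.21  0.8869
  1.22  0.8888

σ√T = 0.44·√0.1667 = 0.1796
d₁ = [ln(170/140) + (0.023 + 0.44²/2)·0.1667] / 0.1796 = [0.1942 + 0.0200] / 0.1796 = 1.1920 ≈ 1.19
d₂ = d₁ − σ√T = 1.1920 − 0.1796 = 1.0124 ≈ 1.01
e^(−rT) = e^(−0.023·0.1667) = 0.9962
N(d₁) = N(1.19) = 0.8830;  N(d₂) = N(1.01) = 0.8438
C = 170·0.8830 − 140·0.9962·0.8438 = 150.1100 − 117.6831 = 32.4269

32.43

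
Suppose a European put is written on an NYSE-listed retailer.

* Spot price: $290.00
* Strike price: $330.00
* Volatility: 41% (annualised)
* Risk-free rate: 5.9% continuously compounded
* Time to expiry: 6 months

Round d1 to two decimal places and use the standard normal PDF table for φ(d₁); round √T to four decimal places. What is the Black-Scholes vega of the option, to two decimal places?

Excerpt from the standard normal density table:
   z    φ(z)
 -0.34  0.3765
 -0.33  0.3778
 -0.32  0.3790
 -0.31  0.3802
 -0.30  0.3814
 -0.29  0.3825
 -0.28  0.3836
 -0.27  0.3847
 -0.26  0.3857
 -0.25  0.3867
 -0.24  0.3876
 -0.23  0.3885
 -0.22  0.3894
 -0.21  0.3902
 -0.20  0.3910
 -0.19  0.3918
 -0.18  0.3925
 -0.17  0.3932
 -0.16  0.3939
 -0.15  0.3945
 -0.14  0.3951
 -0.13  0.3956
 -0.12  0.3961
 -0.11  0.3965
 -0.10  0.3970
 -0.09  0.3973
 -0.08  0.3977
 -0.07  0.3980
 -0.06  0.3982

80.18

σ√T = 0.41·√0.5 = 0.2899
d₁ = [ln(290/330) + (0.059 + 0.41²/2)·0.5] / 0.2899 = [-0.1292 + 0.0715] / 0.2899 = -0.1990 ⇒ -0.20
√T = √0.5 = 0.7071
φ(d₁) = φ(-0.20) = 0.3910
vega = S·φ(d₁)·√T = 290·0.3910·0.7071 = 80.1781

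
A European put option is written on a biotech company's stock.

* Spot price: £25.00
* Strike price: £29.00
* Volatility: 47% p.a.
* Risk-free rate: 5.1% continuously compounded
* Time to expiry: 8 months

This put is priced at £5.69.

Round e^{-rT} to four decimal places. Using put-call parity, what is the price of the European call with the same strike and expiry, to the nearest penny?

exp(−rT) = exp(−0.051·0.6667) = 0.9666
Put-call parity: C − P = S − K·e^(−rT) = 25 − 29·0.9666 = 25 − 28.0314 = -3.0314
C = P + (C − P) = 5.69 + (-3.0314) = 2.6586

£2.66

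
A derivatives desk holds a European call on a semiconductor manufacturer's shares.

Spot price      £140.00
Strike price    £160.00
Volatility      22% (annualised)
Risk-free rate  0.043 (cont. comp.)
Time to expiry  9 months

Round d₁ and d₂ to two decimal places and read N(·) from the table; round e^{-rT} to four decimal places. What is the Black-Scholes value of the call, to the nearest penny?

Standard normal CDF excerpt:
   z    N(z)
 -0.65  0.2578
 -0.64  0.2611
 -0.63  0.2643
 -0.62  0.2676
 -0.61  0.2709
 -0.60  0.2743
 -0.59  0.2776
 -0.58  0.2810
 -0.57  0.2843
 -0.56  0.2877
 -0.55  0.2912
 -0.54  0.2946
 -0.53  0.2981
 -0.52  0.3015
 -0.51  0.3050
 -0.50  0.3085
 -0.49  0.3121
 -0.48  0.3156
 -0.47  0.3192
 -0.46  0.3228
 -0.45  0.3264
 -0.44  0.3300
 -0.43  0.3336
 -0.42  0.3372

£5.25

σ√T = 0.22·√0.75 = 0.1905
d₁ = [ln(140/160) + (0.043 + ½·0.22²)·0.75] / (σ√T) = (-0.1335 + 0.0504) / 0.1905 = -0.4363 which rounds to -0.44
d₂ = -0.4363 − 0.1905 = -0.6269 which rounds to -0.63
exp(−rT) = exp(−0.043·0.75) = 0.9683
C = 140·N(-0.44) − 160·0.9683·N(-0.63) = 140·0.3300 − 160·0.9683·0.2643 = 46.2000 − 40.9475 = 5.2525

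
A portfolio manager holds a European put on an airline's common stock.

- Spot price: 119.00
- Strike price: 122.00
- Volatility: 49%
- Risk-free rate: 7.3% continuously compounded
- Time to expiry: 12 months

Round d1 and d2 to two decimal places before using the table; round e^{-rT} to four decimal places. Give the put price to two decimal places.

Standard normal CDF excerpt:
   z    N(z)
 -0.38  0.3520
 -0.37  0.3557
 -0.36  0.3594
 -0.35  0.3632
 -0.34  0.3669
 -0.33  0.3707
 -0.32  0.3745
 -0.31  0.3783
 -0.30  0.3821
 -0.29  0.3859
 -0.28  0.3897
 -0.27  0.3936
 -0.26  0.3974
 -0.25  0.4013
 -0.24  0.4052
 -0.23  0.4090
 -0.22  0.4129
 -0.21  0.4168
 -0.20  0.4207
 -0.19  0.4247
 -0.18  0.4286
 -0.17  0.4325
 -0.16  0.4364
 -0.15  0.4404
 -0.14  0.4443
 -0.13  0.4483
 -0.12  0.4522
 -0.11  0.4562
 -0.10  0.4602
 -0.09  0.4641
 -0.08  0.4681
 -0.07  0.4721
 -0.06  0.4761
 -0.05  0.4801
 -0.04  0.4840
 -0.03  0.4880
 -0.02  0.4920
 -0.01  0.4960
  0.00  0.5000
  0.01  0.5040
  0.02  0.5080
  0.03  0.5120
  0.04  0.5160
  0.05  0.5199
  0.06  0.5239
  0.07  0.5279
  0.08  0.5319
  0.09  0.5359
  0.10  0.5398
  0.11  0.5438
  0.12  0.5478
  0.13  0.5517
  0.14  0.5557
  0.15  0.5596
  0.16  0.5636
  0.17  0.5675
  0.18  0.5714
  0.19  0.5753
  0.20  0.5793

σ√T = 0.49 × 1.0000 = 0.4900
d₁ = [ln(119/122) + (0.073 + 0.49²/2)·1] / 0.4900 = [-0.0249 + 0.1930] / 0.4900 = 0.3432 → 0.34
d₂ = d₁ − σ√T = 0.3432 − 0.4900 = -0.1468 → -0.15
exp(−rT) = exp(−0.073·1) = 0.9296
N(−d₂) = N(0.15) = 0.5596;  N(−d₁) = N(-0.34) = 0.3669
P = 122·0.9296·0.5596 − 119·0.3669 = 63.4649 − 43.6611 = 19.8038

19.80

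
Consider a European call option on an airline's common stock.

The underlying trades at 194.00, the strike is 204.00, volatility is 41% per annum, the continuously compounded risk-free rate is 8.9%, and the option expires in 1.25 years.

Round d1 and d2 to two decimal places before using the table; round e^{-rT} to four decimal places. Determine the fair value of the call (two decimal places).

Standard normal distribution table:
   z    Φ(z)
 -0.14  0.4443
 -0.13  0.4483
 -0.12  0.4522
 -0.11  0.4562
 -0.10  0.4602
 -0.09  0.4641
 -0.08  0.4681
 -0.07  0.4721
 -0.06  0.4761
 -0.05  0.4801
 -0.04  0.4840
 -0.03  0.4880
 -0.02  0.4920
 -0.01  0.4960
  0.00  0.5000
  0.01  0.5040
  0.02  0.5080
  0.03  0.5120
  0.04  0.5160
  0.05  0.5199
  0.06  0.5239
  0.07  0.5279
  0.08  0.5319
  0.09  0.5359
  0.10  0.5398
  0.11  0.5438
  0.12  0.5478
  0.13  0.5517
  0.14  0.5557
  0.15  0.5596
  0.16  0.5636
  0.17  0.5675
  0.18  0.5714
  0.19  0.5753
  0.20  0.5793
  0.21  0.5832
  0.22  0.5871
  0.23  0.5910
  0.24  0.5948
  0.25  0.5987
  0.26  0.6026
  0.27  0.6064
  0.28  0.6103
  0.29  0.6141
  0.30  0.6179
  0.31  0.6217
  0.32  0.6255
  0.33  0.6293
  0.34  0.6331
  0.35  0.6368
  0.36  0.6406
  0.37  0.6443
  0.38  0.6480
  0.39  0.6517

T = 1.25;  σ√T = 0.4584
ln(S/K) + (r + σ²/2)T = ln(194/204) + (0.089 + 0.41²/2)·1.25 = -0.0503 + 0.2163 = 0.1661
d₁ = 0.1661 / 0.4584 = 0.3622 ≈ 0.36
d₂ = d₁ − σ√T = 0.3622 − 0.4584 = -0.0961 ≈ -0.10
e^(−rT) = e^(−0.089·1.25) = 0.8947
N(d₁) = N(0.36) = 0.6406;  N(d₂) = N(-0.10) = 0.4602
C = 194·0.6406 − 204·0.8947·0.4602 = 124.2764 − 83.9952 = 40.2812

40.28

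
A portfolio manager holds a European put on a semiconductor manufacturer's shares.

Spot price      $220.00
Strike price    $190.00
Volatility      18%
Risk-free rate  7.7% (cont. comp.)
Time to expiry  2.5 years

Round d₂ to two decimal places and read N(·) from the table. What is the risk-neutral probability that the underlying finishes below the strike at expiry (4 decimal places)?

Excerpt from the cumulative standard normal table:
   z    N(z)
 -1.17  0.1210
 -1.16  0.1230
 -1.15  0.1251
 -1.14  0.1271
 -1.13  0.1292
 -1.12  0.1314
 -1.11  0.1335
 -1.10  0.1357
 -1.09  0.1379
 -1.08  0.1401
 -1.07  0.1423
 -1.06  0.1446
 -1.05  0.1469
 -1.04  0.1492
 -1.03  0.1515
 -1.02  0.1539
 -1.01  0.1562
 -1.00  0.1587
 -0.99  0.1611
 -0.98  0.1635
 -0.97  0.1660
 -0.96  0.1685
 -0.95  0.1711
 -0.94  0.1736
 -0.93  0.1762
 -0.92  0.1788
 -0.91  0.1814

T = 2.5;  σ√T = 0.2846
ln(S/K) + (r + σ²/2)T = ln(220/190) + (0.077 + 0.18²/2)·2.5 = 0.1466 + 0.2330 = 0.3796
d₁ = 0.3796 / 0.2846 = 1.3338 which rounds to 1.33
d₂ = d₁ − σ√T = 1.3338 − 0.2846 = 1.0492 which rounds to 1.05
Pr(exercise) under Q = N(−d₂) = N(-1.05) = 0.1469

0.1469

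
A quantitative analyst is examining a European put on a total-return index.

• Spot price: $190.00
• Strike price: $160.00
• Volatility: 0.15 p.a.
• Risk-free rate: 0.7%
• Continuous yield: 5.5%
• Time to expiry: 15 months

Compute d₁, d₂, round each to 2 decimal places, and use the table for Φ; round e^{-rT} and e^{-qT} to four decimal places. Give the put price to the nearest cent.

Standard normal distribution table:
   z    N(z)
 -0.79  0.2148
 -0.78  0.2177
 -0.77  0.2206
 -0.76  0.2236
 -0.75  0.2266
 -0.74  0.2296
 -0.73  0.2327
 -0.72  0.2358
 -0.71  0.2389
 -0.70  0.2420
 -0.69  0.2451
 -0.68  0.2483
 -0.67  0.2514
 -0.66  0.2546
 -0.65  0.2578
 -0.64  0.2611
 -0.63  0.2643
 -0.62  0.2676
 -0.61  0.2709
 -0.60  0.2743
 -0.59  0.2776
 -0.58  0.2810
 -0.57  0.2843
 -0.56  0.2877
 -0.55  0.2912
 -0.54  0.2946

$4.37

σ√T = 0.15·√1.25 = 0.1677
d₁ = [ln(190/160) + (0.007 − 0.055 + ½·0.15²)·1.25] / (σ√T) = (0.1719 − 0.0459) / 0.1677 = 0.7508 which rounds to 0.75
d₂ = 0.7508 − 0.1677 = 0.5831 which rounds to 0.58
e^(−qT) = e^(−0.055·1.25) = 0.9336;  e^(−rT) = e^(−0.007·1.25) = 0.9913
N(−d₂) = N(-0.58) = 0.2810;  N(−d₁) = N(-0.75) = 0.2266
P = 160·0.9913·0.2810 − 190·0.9336·0.2266 = 44.5688 − 40.1952 = 4.3736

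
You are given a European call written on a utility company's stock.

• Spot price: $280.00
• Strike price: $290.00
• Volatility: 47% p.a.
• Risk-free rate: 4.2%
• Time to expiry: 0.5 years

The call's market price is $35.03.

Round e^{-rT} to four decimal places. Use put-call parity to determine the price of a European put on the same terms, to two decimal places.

$39.00

e^(−rT) = e^(−0.042·0.5) = 0.9792
Put-call parity: C − P = S − K·e^(−rT) = 280 − 290·0.9792 = 280 − 283.9680 = -3.9680
P = C − (C − P) = 35.03 − (-3.9680) = 38.9980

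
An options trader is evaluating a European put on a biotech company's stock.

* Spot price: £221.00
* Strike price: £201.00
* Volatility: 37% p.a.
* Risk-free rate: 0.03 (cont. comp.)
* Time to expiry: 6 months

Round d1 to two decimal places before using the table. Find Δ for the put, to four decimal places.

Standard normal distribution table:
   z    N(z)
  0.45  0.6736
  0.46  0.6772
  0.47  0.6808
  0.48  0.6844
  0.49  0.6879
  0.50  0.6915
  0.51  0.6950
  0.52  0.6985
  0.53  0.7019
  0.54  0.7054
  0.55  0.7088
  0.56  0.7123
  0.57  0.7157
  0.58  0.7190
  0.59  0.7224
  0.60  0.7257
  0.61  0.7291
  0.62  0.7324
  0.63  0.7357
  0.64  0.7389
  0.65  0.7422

σ√T = 0.37·√0.5 = 0.2616
ln(S/K) + (r + σ²/2)T = ln(221/201) + (0.03 + 0.37²/2)·0.5 = 0.0949 + 0.0492 = 0.1441
d₁ = 0.1441 / 0.2616 = 0.5507 → 0.55
N(d₁) = N(0.55) = 0.7088
Δ_put = N(d₁) − 1 = 0.7088 − 1 = -0.2912

-0.2912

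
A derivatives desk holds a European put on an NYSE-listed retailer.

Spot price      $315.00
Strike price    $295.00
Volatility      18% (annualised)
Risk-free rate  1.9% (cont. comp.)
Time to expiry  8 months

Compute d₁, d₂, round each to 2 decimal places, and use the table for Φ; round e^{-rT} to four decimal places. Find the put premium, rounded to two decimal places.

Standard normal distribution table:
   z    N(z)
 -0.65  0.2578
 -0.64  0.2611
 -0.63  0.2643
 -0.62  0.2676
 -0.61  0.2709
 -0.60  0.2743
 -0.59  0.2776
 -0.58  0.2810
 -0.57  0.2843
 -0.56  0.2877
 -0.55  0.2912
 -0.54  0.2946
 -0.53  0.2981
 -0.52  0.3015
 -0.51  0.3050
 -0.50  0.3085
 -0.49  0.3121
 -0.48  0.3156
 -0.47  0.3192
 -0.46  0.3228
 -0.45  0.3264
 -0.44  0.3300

$8.69

σ√T = 0.18·√0.6667 = 0.1470
d₁ = [ln(315/295) + (0.019 + 0.18²/2)·0.6667] / 0.1470 = [0.0656 + 0.0235] / 0.1470 = 0.6060 ⇒ 0.61
d₂ = d₁ − σ√T = 0.6060 − 0.1470 = 0.4590 ⇒ 0.46
e^(−rT) = e^(−0.019·0.6667) = 0.9874
N(−d₂) = N(-0.46) = 0.3228;  N(−d₁) = N(-0.61) = 0.2709
P = 295·0.9874·0.3228 − 315·0.2709 = 94.0262 − 85.3335 = 8.6927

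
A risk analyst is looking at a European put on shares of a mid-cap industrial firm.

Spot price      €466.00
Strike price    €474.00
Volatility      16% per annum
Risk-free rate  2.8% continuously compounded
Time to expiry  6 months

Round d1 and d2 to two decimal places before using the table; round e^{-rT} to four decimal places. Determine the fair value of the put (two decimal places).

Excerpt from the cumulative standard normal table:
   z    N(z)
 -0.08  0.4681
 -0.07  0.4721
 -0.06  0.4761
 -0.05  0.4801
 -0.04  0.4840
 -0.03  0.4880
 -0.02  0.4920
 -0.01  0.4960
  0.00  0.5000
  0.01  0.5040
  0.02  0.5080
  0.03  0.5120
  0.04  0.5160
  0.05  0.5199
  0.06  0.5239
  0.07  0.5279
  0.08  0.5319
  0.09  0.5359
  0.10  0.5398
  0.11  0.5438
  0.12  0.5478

T = 0.5;  σ√T = 0.1131
d₁ = [ln(466/474) + (0.028 + 0.16²/2)·0.5] / 0.1131 = [-0.0170 + 0.0204] / 0.1131 = 0.0299 ⇒ 0.03
d₂ = d₁ − σ√T = 0.0299 − 0.1131 = -0.0833 ⇒ -0.08
e^(−rT) = e^(−0.028·0.5) = 0.9861
N(−d₂) = N(0.08) = 0.5319;  N(−d₁) = N(-0.03) = 0.4880
P = 474·0.9861·0.5319 − 466·0.4880 = 248.6161 − 227.4080 = 21.2081

€21.21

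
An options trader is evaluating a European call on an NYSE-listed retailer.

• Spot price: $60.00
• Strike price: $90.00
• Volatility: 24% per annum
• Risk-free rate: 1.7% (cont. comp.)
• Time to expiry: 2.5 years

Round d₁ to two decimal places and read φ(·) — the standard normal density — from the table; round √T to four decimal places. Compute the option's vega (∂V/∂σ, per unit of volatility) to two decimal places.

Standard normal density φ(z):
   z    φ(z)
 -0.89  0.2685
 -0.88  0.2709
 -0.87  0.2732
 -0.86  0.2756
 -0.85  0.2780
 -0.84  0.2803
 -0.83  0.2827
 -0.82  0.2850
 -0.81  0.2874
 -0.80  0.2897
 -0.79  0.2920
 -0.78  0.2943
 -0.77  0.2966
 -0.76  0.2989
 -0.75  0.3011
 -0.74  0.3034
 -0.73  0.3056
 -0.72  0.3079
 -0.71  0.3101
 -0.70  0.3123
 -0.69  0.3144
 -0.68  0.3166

T = 2.5;  σ√T = 0.3795
d₁ = [ln(60/90) + (0.017 + 0.24²/2)·2.5] / 0.3795 = [-0.4055 + 0.1145] / 0.3795 = -0.7668 ≈ -0.77
√T = √2.5 = 1.5811
φ(d₁) = φ(-0.77) = 0.2966
vega = S·φ(d₁)·√T = 60·0.2966·1.5811 = 28.1373

28.14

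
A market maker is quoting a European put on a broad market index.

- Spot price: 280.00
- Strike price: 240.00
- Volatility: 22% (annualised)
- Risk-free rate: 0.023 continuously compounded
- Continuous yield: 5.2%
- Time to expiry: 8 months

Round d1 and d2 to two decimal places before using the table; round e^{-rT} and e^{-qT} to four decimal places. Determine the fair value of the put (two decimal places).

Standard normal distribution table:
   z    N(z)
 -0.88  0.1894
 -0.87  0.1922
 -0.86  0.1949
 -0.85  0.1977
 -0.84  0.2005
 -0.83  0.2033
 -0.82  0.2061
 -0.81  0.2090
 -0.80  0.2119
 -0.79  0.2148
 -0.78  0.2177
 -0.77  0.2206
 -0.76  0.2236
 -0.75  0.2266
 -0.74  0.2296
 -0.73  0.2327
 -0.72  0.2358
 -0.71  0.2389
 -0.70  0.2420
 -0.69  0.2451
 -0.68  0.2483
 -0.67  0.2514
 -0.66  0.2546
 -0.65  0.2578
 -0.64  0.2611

σ√T = 0.22 × 0.8165 = 0.1796
d₁ = [ln(280/240) + (0.023 − 0.052 + 0.22²/2)·0.6667] / 0.1796 = [0.1542 − 0.0032] / 0.1796 = 0.8403 ⇒ 0.84
d₂ = d₁ − σ√T = 0.8403 − 0.1796 = 0.6607 ⇒ 0.66
exp(−qT) = exp(−0.052·0.6667) = 0.9659;  exp(−rT) = exp(−0.023·0.6667) = 0.9848
P = 240·0.9848·N(-0.66) − 280·0.9659·N(-0.84) = 240·0.9848·0.2546 − 280·0.9659·0.2005 = 60.1752 − 54.2256 = 5.9496

5.95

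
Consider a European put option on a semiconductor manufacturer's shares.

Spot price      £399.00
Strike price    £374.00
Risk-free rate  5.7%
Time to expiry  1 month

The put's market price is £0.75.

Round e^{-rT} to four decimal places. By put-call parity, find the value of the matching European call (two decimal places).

£27.51

e^(−rT) = e^(−0.057·0.08333) = 0.9953
Put-call parity: C − P = S − K·e^(−rT) = 399 − 374·0.9953 = 399 − 372.2422 = 26.7578
C = P + (C − P) = 0.75 + (26.7578) = 27.5078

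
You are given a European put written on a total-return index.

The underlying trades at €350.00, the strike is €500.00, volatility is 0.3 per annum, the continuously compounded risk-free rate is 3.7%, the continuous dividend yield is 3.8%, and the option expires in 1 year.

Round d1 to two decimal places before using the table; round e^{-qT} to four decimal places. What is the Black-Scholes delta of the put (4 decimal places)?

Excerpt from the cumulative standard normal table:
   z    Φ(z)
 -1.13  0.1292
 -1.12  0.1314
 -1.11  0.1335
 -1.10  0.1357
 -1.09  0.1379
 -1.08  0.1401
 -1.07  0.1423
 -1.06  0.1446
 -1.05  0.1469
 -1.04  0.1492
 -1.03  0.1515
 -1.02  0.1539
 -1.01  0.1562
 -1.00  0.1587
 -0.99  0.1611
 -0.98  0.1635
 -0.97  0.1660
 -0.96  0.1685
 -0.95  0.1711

-0.8191

σ√T = 0.3 × 1.0000 = 0.3000
d₁ = [ln(350/500) + (0.037 − 0.038 + 0.3²/2)·1] / 0.3000 = [-0.3567 + 0.0440] / 0.3000 = -1.0422 which rounds to -1.04
N(d₁) = N(-1.04) = 0.1492
Δ_put = e^(−qT)·(N(d₁) − 1) = 0.9627·(0.1492 − 1) = -0.8191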